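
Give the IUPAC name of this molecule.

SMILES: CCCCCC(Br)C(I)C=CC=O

5-bromo-4-iododec-2-enal

The longest chain bearing the –CHO group and the multiple bond is 10 carbons long (decane).
An aldehyde (terminal –CHO) is the principal characteristic group, giving the suffix -al.
A C=C double bond in the chain gives the infix -ene-.
The numbering direction is chosen so that the aldehyde carbon is C-1 by definition.
This places the double bond between C-2 and C-3; a bromo group at C-5; an iodo group at C-4.
Substituent prefixes are cited in alphabetical order (multiplying prefixes like di-/tri- are ignored for ordering).
The name is 5-bromo-4-iododec-2-enal.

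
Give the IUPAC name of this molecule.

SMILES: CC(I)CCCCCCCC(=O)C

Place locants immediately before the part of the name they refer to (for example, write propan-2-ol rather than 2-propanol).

The longest chain bearing the carbonyl is 11 carbons long (undecane).
The highest-priority functional group is a ketone (C=O on an internal carbon), so the name ends in -one.
The numbering direction is chosen so that numbering from this end puts the carbonyl group at C-2 rather than C-10.
With this numbering: the carbonyl at C-2; an iodo group at C-10.
Putting it together: 10-iodoundecan-2-one.

10-iodoundecan-2-one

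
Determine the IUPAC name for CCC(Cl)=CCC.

Counting along the main chain through the multiple bond gives 6 carbons: the parent is hexane.
A C=C double bond in the chain gives the infix -ene-.
The numbering direction is chosen so that the substituent locant set {3} is lower than {4} at the first point of difference.
That gives the double bond between C-3 and C-4; a chloro group at C-3.
Assembling the pieces gives 3-chlorohex-3-ene.

3-chlorohex-3-ene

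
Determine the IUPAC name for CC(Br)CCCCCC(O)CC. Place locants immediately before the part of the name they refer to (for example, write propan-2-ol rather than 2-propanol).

The longest chain bearing the –OH group is 10 carbons long (decane).
The highest-priority functional group is an alcohol (–OH), so the name ends in -ol.
Number the chain so that numbering from this end puts the hydroxyl group at C-3 rather than C-8.
That gives the hydroxyl at C-3; a bromo group at C-9.
Putting it together: 9-bromodecan-3-ol.

9-bromodecan-3-ol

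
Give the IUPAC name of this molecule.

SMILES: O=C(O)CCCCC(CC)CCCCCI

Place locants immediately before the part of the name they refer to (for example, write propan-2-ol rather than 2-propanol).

The longest carbon chain that includes the –COOH group has 11 carbons, so the parent hydride is undecane.
The principal characteristic group is a carboxylic acid (terminal –COOH), named with the suffix -oic acid.
The numbering direction is chosen so that the carboxylic acid carbon is C-1 by definition.
With this numbering: an ethyl group at C-6; an iodo group at C-11.
Prefixes are listed alphabetically: ethyl, iodo.
Putting it together: 6-ethyl-11-iodoundecanoic acid.

6-ethyl-11-iodoundecanoic acid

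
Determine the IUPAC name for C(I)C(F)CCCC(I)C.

2-fluoro-1,6-diiodoheptane

The longest continuous carbon chain has 7 atoms, so the parent hydride is heptane.
Number the chain so that the substituent locant set {1,2,6} is lower than {2,6,7} at the first point of difference.
With this numbering: a fluoro group at C-2; iodo groups at C-1 and C-6.
The substituents are ordered alphabetically, ignoring any di-/tri- multipliers.
Assembling the pieces gives 2-fluoro-1,6-diiodoheptane.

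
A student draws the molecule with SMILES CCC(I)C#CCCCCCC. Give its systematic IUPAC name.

3-iodoundec-4-yne

The longest chain bearing the multiple bond is 11 carbons long (undecane).
There is one C≡C triple bond, indicated by the ending -yne.
The numbering direction is chosen so that numbering from this end puts the triple bond at C-4 rather than C-7.
This places the triple bond between C-4 and C-5; an iodo group at C-3.
Assembling the pieces gives 3-iodoundec-4-yne.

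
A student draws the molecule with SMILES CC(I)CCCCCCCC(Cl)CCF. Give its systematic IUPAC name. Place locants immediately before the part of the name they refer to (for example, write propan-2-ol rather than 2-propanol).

3-chloro-1-fluoro-11-iodododecane

The longest continuous carbon chain has 12 atoms, so the parent hydride is dodecane.
Number the chain so that the substituent locant set {1,3,11} is lower than {2,10,12} at the first point of difference.
That gives a chloro group at C-3; a fluoro group at C-1; an iodo group at C-11.
Prefixes are listed alphabetically: chloro, fluoro, iodo.
The name is 3-chloro-1-fluoro-11-iodododecane.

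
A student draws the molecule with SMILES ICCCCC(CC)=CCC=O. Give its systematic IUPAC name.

4-ethyl-8-iodooct-3-enal

The longest carbon chain that includes the –CHO group and the multiple bond has 8 carbons, so the parent hydride is octane.
An aldehyde (terminal –CHO) is the principal characteristic group, giving the suffix -al.
The chain contains a C=C double bond, so the unsaturation ending is -ene.
Choose the numbering such that the aldehyde carbon is C-1 by definition.
That gives the double bond between C-3 and C-4; an ethyl group at C-4; an iodo group at C-8.
The substituents are ordered alphabetically, ignoring any di-/tri- multipliers.
Assembling the pieces gives 4-ethyl-8-iodooct-3-enal.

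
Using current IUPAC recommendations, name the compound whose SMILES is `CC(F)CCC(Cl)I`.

1-chloro-4-fluoro-1-iodopentane

The longest continuous carbon chain has 5 atoms, so the parent hydride is pentane.
Number the chain so that the substituent locant set {1,1,4} is lower than {2,5,5} at the first point of difference.
This places a chloro group at C-1; a fluoro group at C-4; an iodo group at C-1.
Prefixes are listed alphabetically: chloro, fluoro, iodo.
The name is 1-chloro-4-fluoro-1-iodopentane.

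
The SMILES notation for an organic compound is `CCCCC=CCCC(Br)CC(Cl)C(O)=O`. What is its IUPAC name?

The longest carbon chain that includes the –COOH group and the multiple bond has 12 carbons, so the parent hydride is dodecane.
The highest-priority functional group is a carboxylic acid (terminal –COOH), so the name ends in -oic acid.
There is one C=C double bond, indicated by the ending -ene.
Number the chain so that the carboxylic acid carbon is C-1 by definition.
That gives the double bond between C-7 and C-8; a bromo group at C-4; a chloro group at C-2.
Substituent prefixes are cited in alphabetical order (multiplying prefixes like di-/tri- are ignored for ordering).
The name is 4-bromo-2-chlorododec-7-enoic acid.

4-bromo-2-chlorododec-7-enoic acid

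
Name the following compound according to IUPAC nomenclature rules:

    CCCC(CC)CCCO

4-ethylheptan-1-ol

Counting along the main chain through the –OH group gives 7 carbons: the parent is heptane.
The highest-priority functional group is an alcohol (–OH), so the name ends in -ol.
Number the chain so that numbering from this end puts the hydroxyl group at C-1 rather than C-7.
This places the hydroxyl at C-1; an ethyl group at C-4.
Putting it together: 4-ethylheptan-1-ol.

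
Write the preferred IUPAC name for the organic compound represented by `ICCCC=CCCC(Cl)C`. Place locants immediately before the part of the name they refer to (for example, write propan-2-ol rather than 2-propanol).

The longest chain bearing the multiple bond is 9 carbons long (nonane).
A C=C double bond in the chain gives the infix -ene-.
Choose the numbering such that numbering from this end puts the double bond at C-4 rather than C-5.
This places the double bond between C-4 and C-5; a chloro group at C-8; an iodo group at C-1.
Prefixes are listed alphabetically: chloro, iodo.
The name is 8-chloro-1-iodonon-4-ene.

8-chloro-1-iodonon-4-ene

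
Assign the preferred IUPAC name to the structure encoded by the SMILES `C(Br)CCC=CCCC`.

The longest chain bearing the multiple bond is 8 carbons long (octane).
There is one C=C double bond, indicated by the ending -ene.
Choose the numbering such that the substituent locant set {1} is lower than {8} at the first point of difference.
This places the double bond between C-4 and C-5; a bromo group at C-1.
Putting it together: 1-bromooct-4-ene.

1-bromooct-4-ene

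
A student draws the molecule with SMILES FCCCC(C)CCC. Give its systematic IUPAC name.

The parent chain contains 7 carbons (heptane).
The numbering direction is chosen so that the substituent locant set {1,4} is lower than {4,7} at the first point of difference.
That gives a fluoro group at C-1; a methyl group at C-4.
Prefixes are listed alphabetically: fluoro, methyl.
Assembling the pieces gives 1-fluoro-4-methylheptane.

1-fluoro-4-methylheptane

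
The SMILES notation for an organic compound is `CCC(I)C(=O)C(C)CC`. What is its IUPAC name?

Counting along the main chain through the carbonyl gives 7 carbons: the parent is heptane.
The principal characteristic group is a ketone (C=O on an internal carbon), named with the suffix -one.
Choose the numbering such that the locant sets are identical either way, so the alphabetically earlier iodo substituent takes the lower locant (3 rather than 5).
With this numbering: the carbonyl at C-4; an iodo group at C-3; a methyl group at C-5.
Prefixes are listed alphabetically: iodo, methyl.
Putting it together: 3-iodo-5-methylheptan-4-one.

3-iodo-5-methylheptan-4-one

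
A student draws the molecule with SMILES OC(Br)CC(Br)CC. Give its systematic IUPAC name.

1,3-dibromopentan-1-ol

The longest chain bearing the –OH group is 5 carbons long (pentane).
The highest-priority functional group is an alcohol (–OH), so the name ends in -ol.
Number the chain so that numbering from this end puts the hydroxyl group at C-1 rather than C-5.
With this numbering: the hydroxyl at C-1; bromo groups at C-1 and C-3.
Putting it together: 1,3-dibromopentan-1-ol.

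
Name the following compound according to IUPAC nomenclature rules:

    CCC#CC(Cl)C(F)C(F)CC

5-chloro-6,7-difluoronon-3-yne

The longest carbon chain that includes the multiple bond has 9 carbons, so the parent hydride is nonane.
The chain contains a C≡C triple bond, so the unsaturation ending is -yne.
Number the chain so that numbering from this end puts the triple bond at C-3 rather than C-6.
This places the triple bond between C-3 and C-4; a chloro group at C-5; fluoro groups at C-6 and C-7.
The substituents are ordered alphabetically, ignoring any di-/tri- multipliers.
The name is 5-chloro-6,7-difluoronon-3-yne.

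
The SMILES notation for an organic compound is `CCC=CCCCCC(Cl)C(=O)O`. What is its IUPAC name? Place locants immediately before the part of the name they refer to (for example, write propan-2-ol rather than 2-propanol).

2-chlorodec-7-enoic acid

The longest chain bearing the –COOH group and the multiple bond is 10 carbons long (decane).
The highest-priority functional group is a carboxylic acid (terminal –COOH), so the name ends in -oic acid.
There is one C=C double bond, indicated by the ending -ene.
The numbering direction is chosen so that the carboxylic acid carbon is C-1 by definition.
This places the double bond between C-7 and C-8; a chloro group at C-2.
Assembling the pieces gives 2-chlorodec-7-enoic acid.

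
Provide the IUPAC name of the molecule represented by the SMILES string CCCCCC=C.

hept-1-ene

Counting along the main chain through the multiple bond gives 7 carbons: the parent is heptane.
A C=C double bond in the chain gives the infix -ene-.
Number the chain so that numbering from this end puts the double bond at C-1 rather than C-6.
That gives the double bond between C-1 and C-2.
The name is hept-1-ene.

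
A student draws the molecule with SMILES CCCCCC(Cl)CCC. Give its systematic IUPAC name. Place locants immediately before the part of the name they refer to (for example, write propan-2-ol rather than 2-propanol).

The longest carbon chain is 9 atoms: the parent is nonane.
Number the chain so that the substituent locant set {4} is lower than {6} at the first point of difference.
This places a chloro group at C-4.
The name is 4-chlorononane.

4-chlorononane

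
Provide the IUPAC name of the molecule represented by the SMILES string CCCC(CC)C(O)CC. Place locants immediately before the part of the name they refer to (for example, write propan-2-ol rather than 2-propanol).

4-ethylheptan-3-ol

Counting along the main chain through the –OH group gives 7 carbons: the parent is heptane.
The highest-priority functional group is an alcohol (–OH), so the name ends in -ol.
The numbering direction is chosen so that numbering from this end puts the hydroxyl group at C-3 rather than C-5.
This places the hydroxyl at C-3; an ethyl group at C-4.
Assembling the pieces gives 4-ethylheptan-3-ol.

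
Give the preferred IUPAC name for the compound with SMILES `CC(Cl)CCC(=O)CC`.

6-chloroheptan-3-one

Counting along the main chain through the carbonyl gives 7 carbons: the parent is heptane.
The principal characteristic group is a ketone (C=O on an internal carbon), named with the suffix -one.
Number the chain so that numbering from this end puts the carbonyl group at C-3 rather than C-5.
This places the carbonyl at C-3; a chloro group at C-6.
The name is 6-chloroheptan-3-one.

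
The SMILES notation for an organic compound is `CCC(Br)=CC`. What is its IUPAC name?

3-bromopent-2-ene

The longest chain bearing the multiple bond is 5 carbons long (pentane).
There is one C=C double bond, indicated by the ending -ene.
Choose the numbering such that numbering from this end puts the double bond at C-2 rather than C-3.
With this numbering: the double bond between C-2 and C-3; a bromo group at C-3.
The name is 3-bromopent-2-ene.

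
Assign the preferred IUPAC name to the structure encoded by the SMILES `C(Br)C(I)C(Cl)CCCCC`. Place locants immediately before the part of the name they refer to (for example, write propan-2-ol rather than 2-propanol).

The longest carbon chain is 8 atoms: the parent is octane.
Choose the numbering such that the substituent locant set {1,2,3} is lower than {6,7,8} at the first point of difference.
That gives a bromo group at C-1; a chloro group at C-3; an iodo group at C-2.
Prefixes are listed alphabetically: bromo, chloro, iodo.
Putting it together: 1-bromo-3-chloro-2-iodooctane.

1-bromo-3-chloro-2-iodooctane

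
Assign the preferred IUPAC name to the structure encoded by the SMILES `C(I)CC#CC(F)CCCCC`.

Counting along the main chain through the multiple bond gives 10 carbons: the parent is decane.
A C≡C triple bond in the chain gives the infix -yne-.
Choose the numbering such that numbering from this end puts the triple bond at C-3 rather than C-7.
This places the triple bond between C-3 and C-4; a fluoro group at C-5; an iodo group at C-1.
The substituents are ordered alphabetically, ignoring any di-/tri- multipliers.
Putting it together: 5-fluoro-1-iododec-3-yne.

5-fluoro-1-iododec-3-yne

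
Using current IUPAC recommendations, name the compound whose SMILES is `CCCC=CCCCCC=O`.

Counting along the main chain through the –CHO group and the multiple bond gives 10 carbons: the parent is decane.
The principal characteristic group is an aldehyde (terminal –CHO), named with the suffix -al.
There is one C=C double bond, indicated by the ending -ene.
Choose the numbering such that the aldehyde carbon is C-1 by definition.
That gives the double bond between C-6 and C-7.
The name is dec-6-enal.

dec-6-enal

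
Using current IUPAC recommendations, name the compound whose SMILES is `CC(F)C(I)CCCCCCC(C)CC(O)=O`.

11-fluoro-10-iodo-3-methyldodecanoic acid

The longest chain bearing the –COOH group is 12 carbons long (dodecane).
The principal characteristic group is a carboxylic acid (terminal –COOH), named with the suffix -oic acid.
The numbering direction is chosen so that the carboxylic acid carbon is C-1 by definition.
With this numbering: a fluoro group at C-11; an iodo group at C-10; a methyl group at C-3.
Substituent prefixes are cited in alphabetical order (multiplying prefixes like di-/tri- are ignored for ordering).
The name is 11-fluoro-10-iodo-3-methyldodecanoic acid.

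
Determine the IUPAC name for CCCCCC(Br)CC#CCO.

Counting along the main chain through the –OH group and the multiple bond gives 10 carbons: the parent is decane.
The principal characteristic group is an alcohol (–OH), named with the suffix -ol.
There is one C≡C triple bond, indicated by the ending -yne.
The numbering direction is chosen so that numbering from this end puts the hydroxyl group at C-1 rather than C-10.
This places the hydroxyl at C-1; the triple bond between C-2 and C-3; a bromo group at C-5.
Assembling the pieces gives 5-bromodec-2-yn-1-ol.

5-bromodec-2-yn-1-ol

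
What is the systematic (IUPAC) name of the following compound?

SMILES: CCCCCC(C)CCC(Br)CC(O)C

The longest chain bearing the –OH group is 12 carbons long (dodecane).
An alcohol (–OH) is the principal characteristic group, giving the suffix -ol.
The numbering direction is chosen so that numbering from this end puts the hydroxyl group at C-2 rather than C-11.
This places the hydroxyl at C-2; a bromo group at C-4; a methyl group at C-7.
Prefixes are listed alphabetically: bromo, methyl.
Assembling the pieces gives 4-bromo-7-methyldodecan-2-ol.

4-bromo-7-methyldodecan-2-ol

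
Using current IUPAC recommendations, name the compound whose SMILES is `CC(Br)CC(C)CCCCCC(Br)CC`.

2,10-dibromo-4-methyldodecane

The longest carbon chain is 12 atoms: the parent is dodecane.
The numbering direction is chosen so that the substituent locant set {2,4,10} is lower than {3,9,11} at the first point of difference.
With this numbering: bromo groups at C-2 and C-10; a methyl group at C-4.
Substituent prefixes are cited in alphabetical order (multiplying prefixes like di-/tri- are ignored for ordering).
Assembling the pieces gives 2,10-dibromo-4-methyldodecane.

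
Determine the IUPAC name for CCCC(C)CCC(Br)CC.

The longest continuous carbon chain has 9 atoms, so the parent hydride is nonane.
The numbering direction is chosen so that the substituent locant set {3,6} is lower than {4,7} at the first point of difference.
That gives a bromo group at C-3; a methyl group at C-6.
Prefixes are listed alphabetically: bromo, methyl.
Assembling the pieces gives 3-bromo-6-methylnonane.

3-bromo-6-methylnonane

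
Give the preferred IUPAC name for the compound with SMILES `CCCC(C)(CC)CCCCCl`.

1-chloro-5-ethyl-5-methyloctane

The parent chain contains 8 carbons (octane).
The numbering direction is chosen so that the substituent locant set {1,5,5} is lower than {4,4,8} at the first point of difference.
This places a chloro group at C-1; an ethyl group at C-5; a methyl group at C-5.
Prefixes are listed alphabetically: chloro, ethyl, methyl.
The name is 1-chloro-5-ethyl-5-methyloctane.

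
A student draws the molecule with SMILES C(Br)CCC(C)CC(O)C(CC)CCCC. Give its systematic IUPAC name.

The longest chain bearing the –OH group is 11 carbons long (undecane).
The highest-priority functional group is an alcohol (–OH), so the name ends in -ol.
Number the chain so that the substituent locant set {1,4,7} is lower than {5,8,11} at the first point of difference.
With this numbering: the hydroxyl at C-6; a bromo group at C-1; an ethyl group at C-7; a methyl group at C-4.
Prefixes are listed alphabetically: bromo, ethyl, methyl.
The name is 1-bromo-7-ethyl-4-methylundecan-6-ol.

1-bromo-7-ethyl-4-methylundecan-6-ol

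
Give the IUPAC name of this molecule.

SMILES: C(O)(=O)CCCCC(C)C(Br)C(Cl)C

7-bromo-8-chloro-6-methylnonanoic acid

The longest chain bearing the –COOH group is 9 carbons long (nonane).
The highest-priority functional group is a carboxylic acid (terminal –COOH), so the name ends in -oic acid.
Number the chain so that the carboxylic acid carbon is C-1 by definition.
This places a bromo group at C-7; a chloro group at C-8; a methyl group at C-6.
The substituents are ordered alphabetically, ignoring any di-/tri- multipliers.
Assembling the pieces gives 7-bromo-8-chloro-6-methylnonanoic acid.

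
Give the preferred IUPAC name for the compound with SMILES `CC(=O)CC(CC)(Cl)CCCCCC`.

4-chloro-4-ethyldecan-2-one

The longest carbon chain that includes the carbonyl has 10 carbons, so the parent hydride is decane.
The principal characteristic group is a ketone (C=O on an internal carbon), named with the suffix -one.
Number the chain so that numbering from this end puts the carbonyl group at C-2 rather than C-9.
With this numbering: the carbonyl at C-2; a chloro group at C-4; an ethyl group at C-4.
The substituents are ordered alphabetically, ignoring any di-/tri- multipliers.
Putting it together: 4-chloro-4-ethyldecan-2-one.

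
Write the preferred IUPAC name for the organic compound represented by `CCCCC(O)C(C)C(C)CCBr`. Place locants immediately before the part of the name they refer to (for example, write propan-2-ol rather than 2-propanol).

1-bromo-3,4-dimethylnonan-5-ol

The longest chain bearing the –OH group is 9 carbons long (nonane).
The highest-priority functional group is an alcohol (–OH), so the name ends in -ol.
Number the chain so that the substituent locant set {1,3,4} is lower than {6,7,9} at the first point of difference.
That gives the hydroxyl at C-5; a bromo group at C-1; methyl groups at C-3 and C-4.
Prefixes are listed alphabetically: bromo, methyl.
The name is 1-bromo-3,4-dimethylnonan-5-ol.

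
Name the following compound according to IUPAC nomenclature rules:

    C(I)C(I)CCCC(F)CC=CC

5-fluoro-9,10-diiododec-2-ene

Counting along the main chain through the multiple bond gives 10 carbons: the parent is decane.
The chain contains a C=C double bond, so the unsaturation ending is -ene.
The numbering direction is chosen so that numbering from this end puts the double bond at C-2 rather than C-8.
With this numbering: the double bond between C-2 and C-3; a fluoro group at C-5; iodo groups at C-9 and C-10.
The substituents are ordered alphabetically, ignoring any di-/tri- multipliers.
Putting it together: 5-fluoro-9,10-diiododec-2-ene.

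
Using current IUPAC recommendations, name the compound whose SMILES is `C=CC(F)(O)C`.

Counting along the main chain through the –OH group and the multiple bond gives 4 carbons: the parent is butane.
The principal characteristic group is an alcohol (–OH), named with the suffix -ol.
The chain contains a C=C double bond, so the unsaturation ending is -ene.
Choose the numbering such that numbering from this end puts the hydroxyl group at C-2 rather than C-3.
That gives the hydroxyl at C-2; the double bond between C-3 and C-4; a fluoro group at C-2.
Assembling the pieces gives 2-fluorobut-3-en-2-ol.

2-fluorobut-3-en-2-ol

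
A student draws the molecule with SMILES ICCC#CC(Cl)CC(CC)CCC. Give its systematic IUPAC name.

The longest chain bearing the multiple bond is 10 carbons long (decane).
There is one C≡C triple bond, indicated by the ending -yne.
Number the chain so that numbering from this end puts the triple bond at C-3 rather than C-7.
That gives the triple bond between C-3 and C-4; a chloro group at C-5; an ethyl group at C-7; an iodo group at C-1.
Substituent prefixes are cited in alphabetical order (multiplying prefixes like di-/tri- are ignored for ordering).
Putting it together: 5-chloro-7-ethyl-1-iododec-3-yne.

5-chloro-7-ethyl-1-iododec-3-yne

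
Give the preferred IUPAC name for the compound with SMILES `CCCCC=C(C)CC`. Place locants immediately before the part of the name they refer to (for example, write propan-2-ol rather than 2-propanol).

3-methyloct-3-ene

Counting along the main chain through the multiple bond gives 8 carbons: the parent is octane.
There is one C=C double bond, indicated by the ending -ene.
The numbering direction is chosen so that numbering from this end puts the double bond at C-3 rather than C-5.
With this numbering: the double bond between C-3 and C-4; a methyl group at C-3.
The name is 3-methyloct-3-ene.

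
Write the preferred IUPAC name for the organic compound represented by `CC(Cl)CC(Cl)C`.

The parent chain contains 5 carbons (pentane).
Numbering from either end gives identical locants here.
That gives chloro groups at C-2 and C-4.
The name is 2,4-dichloropentane.

2,4-dichloropentane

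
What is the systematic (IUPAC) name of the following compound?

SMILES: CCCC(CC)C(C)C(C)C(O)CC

6-ethyl-4,5-dimethylnonan-3-ol

Counting along the main chain through the –OH group gives 9 carbons: the parent is nonane.
The principal characteristic group is an alcohol (–OH), named with the suffix -ol.
Choose the numbering such that numbering from this end puts the hydroxyl group at C-3 rather than C-7.
This places the hydroxyl at C-3; an ethyl group at C-6; methyl groups at C-4 and C-5.
Substituent prefixes are cited in alphabetical order (multiplying prefixes like di-/tri- are ignored for ordering).
Assembling the pieces gives 6-ethyl-4,5-dimethylnonan-3-ol.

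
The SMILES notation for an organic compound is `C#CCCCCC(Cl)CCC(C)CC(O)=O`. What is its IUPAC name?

6-chloro-3-methyldodec-11-ynoic acid

The longest chain bearing the –COOH group and the multiple bond is 12 carbons long (dodecane).
The highest-priority functional group is a carboxylic acid (terminal –COOH), so the name ends in -oic acid.
The chain contains a C≡C triple bond, so the unsaturation ending is -yne.
Choose the numbering such that the carboxylic acid carbon is C-1 by definition.
With this numbering: the triple bond between C-11 and C-12; a chloro group at C-6; a methyl group at C-3.
Substituent prefixes are cited in alphabetical order (multiplying prefixes like di-/tri- are ignored for ordering).
The name is 6-chloro-3-methyldodec-11-ynoic acid.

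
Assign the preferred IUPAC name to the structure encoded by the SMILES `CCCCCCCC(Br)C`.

2-bromononane

The longest continuous carbon chain has 9 atoms, so the parent hydride is nonane.
Number the chain so that the substituent locant set {2} is lower than {8} at the first point of difference.
With this numbering: a bromo group at C-2.
Assembling the pieces gives 2-bromononane.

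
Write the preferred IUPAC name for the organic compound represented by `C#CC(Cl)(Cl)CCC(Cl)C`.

3,3,6-trichlorohept-1-yne

The longest chain bearing the multiple bond is 7 carbons long (heptane).
The chain contains a C≡C triple bond, so the unsaturation ending is -yne.
Number the chain so that numbering from this end puts the triple bond at C-1 rather than C-6.
With this numbering: the triple bond between C-1 and C-2; chloro groups at C-3 (×2) and C-6.
The name is 3,3,6-trichlorohept-1-yne.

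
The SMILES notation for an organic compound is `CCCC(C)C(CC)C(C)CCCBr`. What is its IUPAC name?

1-bromo-5-ethyl-4,6-dimethylnonane

The longest carbon chain is 9 atoms: the parent is nonane.
Number the chain so that the substituent locant set {1,4,5,6} is lower than {4,5,6,9} at the first point of difference.
With this numbering: a bromo group at C-1; an ethyl group at C-5; methyl groups at C-4 and C-6.
Substituent prefixes are cited in alphabetical order (multiplying prefixes like di-/tri- are ignored for ordering).
The name is 1-bromo-5-ethyl-4,6-dimethylnonane.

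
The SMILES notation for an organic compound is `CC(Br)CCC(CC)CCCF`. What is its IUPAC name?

The longest continuous carbon chain has 8 atoms, so the parent hydride is octane.
The numbering direction is chosen so that the substituent locant set {1,4,7} is lower than {2,5,8} at the first point of difference.
That gives a bromo group at C-7; an ethyl group at C-4; a fluoro group at C-1.
Prefixes are listed alphabetically: bromo, ethyl, fluoro.
The name is 7-bromo-4-ethyl-1-fluorooctane.

7-bromo-4-ethyl-1-fluorooctane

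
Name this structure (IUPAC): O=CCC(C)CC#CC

3-methylhept-5-ynal

The longest chain bearing the –CHO group and the multiple bond is 7 carbons long (heptane).
An aldehyde (terminal –CHO) is the principal characteristic group, giving the suffix -al.
A C≡C triple bond in the chain gives the infix -yne-.
Choose the numbering such that the aldehyde carbon is C-1 by definition.
With this numbering: the triple bond between C-5 and C-6; a methyl group at C-3.
Assembling the pieces gives 3-methylhept-5-ynal.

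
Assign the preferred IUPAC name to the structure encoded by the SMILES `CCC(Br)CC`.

The longest carbon chain is 5 atoms: the parent is pentane.
The molecule is symmetric, so either numbering direction gives the same locants.
That gives a bromo group at C-3.
Assembling the pieces gives 3-bromopentane.

3-bromopentane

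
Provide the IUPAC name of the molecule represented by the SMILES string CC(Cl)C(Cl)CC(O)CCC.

The longest chain bearing the –OH group is 8 carbons long (octane).
The highest-priority functional group is an alcohol (–OH), so the name ends in -ol.
Number the chain so that numbering from this end puts the hydroxyl group at C-4 rather than C-5.
That gives the hydroxyl at C-4; chloro groups at C-6 and C-7.
The name is 6,7-dichlorooctan-4-ol.

6,7-dichlorooctan-4-ol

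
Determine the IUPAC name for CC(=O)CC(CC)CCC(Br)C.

The longest carbon chain that includes the carbonyl has 8 carbons, so the parent hydride is octane.
The highest-priority functional group is a ketone (C=O on an internal carbon), so the name ends in -one.
The numbering direction is chosen so that numbering from this end puts the carbonyl group at C-2 rather than C-7.
With this numbering: the carbonyl at C-2; a bromo group at C-7; an ethyl group at C-4.
The substituents are ordered alphabetically, ignoring any di-/tri- multipliers.
Assembling the pieces gives 7-bromo-4-ethyloctan-2-one.

7-bromo-4-ethyloctan-2-one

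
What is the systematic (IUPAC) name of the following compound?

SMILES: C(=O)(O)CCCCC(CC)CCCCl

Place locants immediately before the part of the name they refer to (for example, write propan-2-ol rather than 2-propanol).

The longest carbon chain that includes the –COOH group has 9 carbons, so the parent hydride is nonane.
A carboxylic acid (terminal –COOH) is the principal characteristic group, giving the suffix -oic acid.
Number the chain so that the carboxylic acid carbon is C-1 by definition.
That gives a chloro group at C-9; an ethyl group at C-6.
Substituent prefixes are cited in alphabetical order (multiplying prefixes like di-/tri- are ignored for ordering).
Assembling the pieces gives 9-chloro-6-ethylnonanoic acid.

9-chloro-6-ethylnonanoic acid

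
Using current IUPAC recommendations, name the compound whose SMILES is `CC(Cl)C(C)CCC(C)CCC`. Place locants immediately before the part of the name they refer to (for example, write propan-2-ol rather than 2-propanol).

The longest carbon chain is 9 atoms: the parent is nonane.
Choose the numbering such that the substituent locant set {2,3,6} is lower than {4,7,8} at the first point of difference.
That gives a chloro group at C-2; methyl groups at C-3 and C-6.
The substituents are ordered alphabetically, ignoring any di-/tri- multipliers.
Putting it together: 2-chloro-3,6-dimethylnonane.

2-chloro-3,6-dimethylnonane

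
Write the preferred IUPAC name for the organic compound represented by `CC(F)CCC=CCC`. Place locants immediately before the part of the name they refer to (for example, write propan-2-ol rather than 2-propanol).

7-fluorooct-3-ene

The longest carbon chain that includes the multiple bond has 8 carbons, so the parent hydride is octane.
There is one C=C double bond, indicated by the ending -ene.
The numbering direction is chosen so that numbering from this end puts the double bond at C-3 rather than C-5.
With this numbering: the double bond between C-3 and C-4; a fluoro group at C-7.
The name is 7-fluorooct-3-ene.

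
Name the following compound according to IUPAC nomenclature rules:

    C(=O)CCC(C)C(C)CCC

4,5-dimethyloctanal

The longest carbon chain that includes the –CHO group has 8 carbons, so the parent hydride is octane.
An aldehyde (terminal –CHO) is the principal characteristic group, giving the suffix -al.
The numbering direction is chosen so that the aldehyde carbon is C-1 by definition.
This places methyl groups at C-4 and C-5.
Putting it together: 4,5-dimethyloctanal.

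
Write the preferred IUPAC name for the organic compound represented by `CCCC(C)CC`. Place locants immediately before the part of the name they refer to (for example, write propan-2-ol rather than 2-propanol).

The longest carbon chain is 6 atoms: the parent is hexane.
Number the chain so that the substituent locant set {3} is lower than {4} at the first point of difference.
With this numbering: a methyl group at C-3.
Putting it together: 3-methylhexane.

3-methylhexane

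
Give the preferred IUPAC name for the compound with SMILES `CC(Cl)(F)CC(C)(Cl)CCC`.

2,4-dichloro-2-fluoro-4-methylheptane

The longest carbon chain is 7 atoms: the parent is heptane.
Choose the numbering such that the substituent locant set {2,2,4,4} is lower than {4,4,6,6} at the first point of difference.
That gives chloro groups at C-2 and C-4; a fluoro group at C-2; a methyl group at C-4.
Prefixes are listed alphabetically: chloro, fluoro, methyl.
Putting it together: 2,4-dichloro-2-fluoro-4-methylheptane.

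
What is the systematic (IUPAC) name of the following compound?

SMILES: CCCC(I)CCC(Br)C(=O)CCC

5-bromo-8-iodoundecan-4-one

The longest chain bearing the carbonyl is 11 carbons long (undecane).
The principal characteristic group is a ketone (C=O on an internal carbon), named with the suffix -one.
The numbering direction is chosen so that numbering from this end puts the carbonyl group at C-4 rather than C-8.
That gives the carbonyl at C-4; a bromo group at C-5; an iodo group at C-8.
The substituents are ordered alphabetically, ignoring any di-/tri- multipliers.
Putting it together: 5-bromo-8-iodoundecan-4-one.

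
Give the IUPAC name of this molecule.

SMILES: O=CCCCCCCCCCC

The longest chain bearing the –CHO group is 11 carbons long (undecane).
The highest-priority functional group is an aldehyde (terminal –CHO), so the name ends in -al.
The numbering direction is chosen so that the aldehyde carbon is C-1 by definition.
The name is undecanal.

undecanal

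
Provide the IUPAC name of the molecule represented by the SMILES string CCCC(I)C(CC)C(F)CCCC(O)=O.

6-ethyl-5-fluoro-7-iododecanoic acid

Counting along the main chain through the –COOH group gives 10 carbons: the parent is decane.
The highest-priority functional group is a carboxylic acid (terminal –COOH), so the name ends in -oic acid.
Choose the numbering such that the carboxylic acid carbon is C-1 by definition.
This places an ethyl group at C-6; a fluoro group at C-5; an iodo group at C-7.
The substituents are ordered alphabetically, ignoring any di-/tri- multipliers.
The name is 6-ethyl-5-fluoro-7-iododecanoic acid.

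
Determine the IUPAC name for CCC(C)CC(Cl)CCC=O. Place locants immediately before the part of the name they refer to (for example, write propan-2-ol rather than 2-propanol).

Counting along the main chain through the –CHO group gives 8 carbons: the parent is octane.
The highest-priority functional group is an aldehyde (terminal –CHO), so the name ends in -al.
The numbering direction is chosen so that the aldehyde carbon is C-1 by definition.
With this numbering: a chloro group at C-4; a methyl group at C-6.
Prefixes are listed alphabetically: chloro, methyl.
The name is 4-chloro-6-methyloctanal.

4-chloro-6-methyloctanal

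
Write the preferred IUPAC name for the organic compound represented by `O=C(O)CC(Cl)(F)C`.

The longest carbon chain that includes the –COOH group has 4 carbons, so the parent hydride is butane.
The highest-priority functional group is a carboxylic acid (terminal –COOH), so the name ends in -oic acid.
Choose the numbering such that the carboxylic acid carbon is C-1 by definition.
This places a chloro group at C-3; a fluoro group at C-3.
The substituents are ordered alphabetically, ignoring any di-/tri- multipliers.
Putting it together: 3-chloro-3-fluorobutanoic acid.

3-chloro-3-fluorobutanoic acid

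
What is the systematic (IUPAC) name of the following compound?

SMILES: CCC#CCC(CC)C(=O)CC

Counting along the main chain through the carbonyl and the multiple bond gives 9 carbons: the parent is nonane.
The highest-priority functional group is a ketone (C=O on an internal carbon), so the name ends in -one.
The chain contains a C≡C triple bond, so the unsaturation ending is -yne.
Choose the numbering such that numbering from this end puts the carbonyl group at C-3 rather than C-7.
With this numbering: the carbonyl at C-3; the triple bond between C-6 and C-7; an ethyl group at C-4.
Putting it together: 4-ethylnon-6-yn-3-one.

4-ethylnon-6-yn-3-one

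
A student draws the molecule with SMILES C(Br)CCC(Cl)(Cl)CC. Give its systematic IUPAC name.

1-bromo-4,4-dichlorohexane

The longest continuous carbon chain has 6 atoms, so the parent hydride is hexane.
Number the chain so that the substituent locant set {1,4,4} is lower than {3,3,6} at the first point of difference.
With this numbering: a bromo group at C-1; two chloro groups at C-4.
Substituent prefixes are cited in alphabetical order (multiplying prefixes like di-/tri- are ignored for ordering).
Putting it together: 1-bromo-4,4-dichlorohexane.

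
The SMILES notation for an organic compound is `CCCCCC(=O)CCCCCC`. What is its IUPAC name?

Counting along the main chain through the carbonyl gives 12 carbons: the parent is dodecane.
A ketone (C=O on an internal carbon) is the principal characteristic group, giving the suffix -one.
Choose the numbering such that numbering from this end puts the carbonyl group at C-6 rather than C-7.
That gives the carbonyl at C-6.
Assembling the pieces gives dodecan-6-one.

dodecan-6-one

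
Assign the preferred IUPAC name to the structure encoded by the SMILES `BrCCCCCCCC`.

1-bromooctane

The parent chain contains 8 carbons (octane).
The numbering direction is chosen so that the substituent locant set {1} is lower than {8} at the first point of difference.
This places a bromo group at C-1.
The name is 1-bromooctane.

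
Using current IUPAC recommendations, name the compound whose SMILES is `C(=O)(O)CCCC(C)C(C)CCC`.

5,6-dimethylnonanoic acid

The longest carbon chain that includes the –COOH group has 9 carbons, so the parent hydride is nonane.
The highest-priority functional group is a carboxylic acid (terminal –COOH), so the name ends in -oic acid.
Choose the numbering such that the carboxylic acid carbon is C-1 by definition.
With this numbering: methyl groups at C-5 and C-6.
Putting it together: 5,6-dimethylnonanoic acid.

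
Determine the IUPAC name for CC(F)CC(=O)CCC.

2-fluoroheptan-4-one

Counting along the main chain through the carbonyl gives 7 carbons: the parent is heptane.
The principal characteristic group is a ketone (C=O on an internal carbon), named with the suffix -one.
The numbering direction is chosen so that the substituent locant set {2} is lower than {6} at the first point of difference.
This places the carbonyl at C-4; a fluoro group at C-2.
The name is 2-fluoroheptan-4-one.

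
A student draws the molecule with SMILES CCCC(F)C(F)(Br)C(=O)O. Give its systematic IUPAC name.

2-bromo-2,3-difluorohexanoic acid

The longest carbon chain that includes the –COOH group has 6 carbons, so the parent hydride is hexane.
The principal characteristic group is a carboxylic acid (terminal –COOH), named with the suffix -oic acid.
The numbering direction is chosen so that the carboxylic acid carbon is C-1 by definition.
With this numbering: a bromo group at C-2; fluoro groups at C-2 and C-3.
The substituents are ordered alphabetically, ignoring any di-/tri- multipliers.
The name is 2-bromo-2,3-difluorohexanoic acid.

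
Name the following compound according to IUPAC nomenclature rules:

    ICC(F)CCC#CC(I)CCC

Counting along the main chain through the multiple bond gives 10 carbons: the parent is decane.
There is one C≡C triple bond, indicated by the ending -yne.
The numbering direction is chosen so that the substituent locant set {1,2,7} is lower than {4,9,10} at the first point of difference.
That gives the triple bond between C-5 and C-6; a fluoro group at C-2; iodo groups at C-1 and C-7.
Prefixes are listed alphabetically: fluoro, iodo.
The name is 2-fluoro-1,7-diiododec-5-yne.

2-fluoro-1,7-diiododec-5-yne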